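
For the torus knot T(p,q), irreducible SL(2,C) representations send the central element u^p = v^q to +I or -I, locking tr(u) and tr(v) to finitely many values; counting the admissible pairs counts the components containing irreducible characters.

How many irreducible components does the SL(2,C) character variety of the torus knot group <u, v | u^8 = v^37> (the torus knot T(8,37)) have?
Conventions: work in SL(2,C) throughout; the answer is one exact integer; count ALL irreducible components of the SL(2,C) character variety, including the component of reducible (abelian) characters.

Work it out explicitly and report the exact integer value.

For T(8,37): irreducibility forces the central element u^8 = v^37 to one of +I, -I.
So on each irreducible component the traces are pinned: tr(u) = 2*cos(pi*alpha/8) with 1 <= alpha <= 7, tr(v) = 2*cos(pi*beta/37) with 1 <= beta <= 36.
u^8 = (-1)^alpha I and v^37 = (-1)^beta I must agree, so alpha and beta have equal parity.
Counting: 4 odd alphas x 18 odd betas + 3 even alphas x 18 even betas = 72 + 54 = 126.
components with irreducible characters: 126; plus the single component of reducible (abelian) characters: total 127.

127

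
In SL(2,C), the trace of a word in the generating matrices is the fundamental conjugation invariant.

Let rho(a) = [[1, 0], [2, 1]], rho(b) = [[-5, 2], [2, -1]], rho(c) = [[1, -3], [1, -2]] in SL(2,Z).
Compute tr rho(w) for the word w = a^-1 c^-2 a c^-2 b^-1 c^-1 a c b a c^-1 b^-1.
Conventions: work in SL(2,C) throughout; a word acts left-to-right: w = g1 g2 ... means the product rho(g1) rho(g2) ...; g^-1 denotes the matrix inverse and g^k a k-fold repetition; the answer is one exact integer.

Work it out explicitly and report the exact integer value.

-1283

rho(a^-1) = [[1, 0], [-2, 1]]
... * rho(c^-1) = [[-2, 3], [-1, 1]]  ->  [[-2, 3], [3, -5]]
... * rho(c^-1) = [[-2, 3], [-1, 1]]  ->  [[1, -3], [-1, 4]]
... * rho(a) = [[1, 0], [2, 1]]  ->  [[-5, -3], [7, 4]]
... * rho(c^-1) = [[-2, 3], [-1, 1]]  ->  [[13, -18], [-18, 25]]
... * rho(c^-1) = [[-2, 3], [-1, 1]]  ->  [[-8, 21], [11, -29]]
... * rho(b^-1) = [[-1, -2], [-2, -5]]  ->  [[-34, -89], [47, 123]]
... * rho(c^-1) = [[-2, 3], [-1, 1]]  ->  [[157, -191], [-217, 264]]
... * rho(a) = [[1, 0], [2, 1]]  ->  [[-225, -191], [311, 264]]
... * rho(c) = [[1, -3], [1, -2]]  ->  [[-416, 1057], [575, -1461]]
... * rho(b) = [[-5, 2], [2, -1]]  ->  [[4194, -1889], [-5797, 2611]]
... * rho(a) = [[1, 0], [2, 1]]  ->  [[416, -1889], [-575, 2611]]
... * rho(c^-1) = [[-2, 3], [-1, 1]]  ->  [[1057, -641], [-1461, 886]]
... * rho(b^-1) = [[-1, -2], [-2, -5]]  ->  [[225, 1091], [-311, -1508]]
tr = 225 + -1508 = -1283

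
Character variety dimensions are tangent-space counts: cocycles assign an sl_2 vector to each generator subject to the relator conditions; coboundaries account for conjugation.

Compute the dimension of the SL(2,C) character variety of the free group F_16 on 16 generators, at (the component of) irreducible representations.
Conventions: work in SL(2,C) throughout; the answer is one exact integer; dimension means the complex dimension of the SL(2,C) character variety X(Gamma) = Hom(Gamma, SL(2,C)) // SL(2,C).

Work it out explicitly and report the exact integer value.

The free group F_16: 16 generators, no relators.
So Z^1 = (sl_2)^16 in full: dim Z^1 = 48.
Irreducibility makes the coboundary map sl_2 -> Z^1 injective (trivial centralizer), so dim B^1 = 3.
dim H^1 = 48 - 3 = 45, which is dim X.

45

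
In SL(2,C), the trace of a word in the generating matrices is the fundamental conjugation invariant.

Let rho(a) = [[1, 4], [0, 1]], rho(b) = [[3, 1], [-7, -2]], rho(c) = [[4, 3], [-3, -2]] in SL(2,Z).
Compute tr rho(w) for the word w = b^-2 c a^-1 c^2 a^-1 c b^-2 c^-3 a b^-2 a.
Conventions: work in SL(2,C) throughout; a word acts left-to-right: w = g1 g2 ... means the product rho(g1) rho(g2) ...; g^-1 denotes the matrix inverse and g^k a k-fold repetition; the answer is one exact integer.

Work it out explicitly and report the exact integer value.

-11232222

rho(b^-1) = [[-2, -1], [7, 3]]
... * rho(b^-1) = [[-2, -1], [7, 3]]  ->  [[-3, -1], [7, 2]]
... * rho(c) = [[4, 3], [-3, -2]]  ->  [[-9, -7], [22, 17]]
... * rho(a^-1) = [[1, -4], [0, 1]]  ->  [[-9, 29], [22, -71]]
... * rho(c) = [[4, 3], [-3, -2]]  ->  [[-123, -85], [301, 208]]
... * rho(c) = [[4, 3], [-3, -2]]  ->  [[-237, -199], [580, 487]]
... * rho(a^-1) = [[1, -4], [0, 1]]  ->  [[-237, 749], [580, -1833]]
... * rho(c) = [[4, 3], [-3, -2]]  ->  [[-3195, -2209], [7819, 5406]]
... * rho(b^-1) = [[-2, -1], [7, 3]]  ->  [[-9073, -3432], [22204, 8399]]
... * rho(b^-1) = [[-2, -1], [7, 3]]  ->  [[-5878, -1223], [14385, 2993]]
... * rho(c^-1) = [[-2, -3], [3, 4]]  ->  [[8087, 12742], [-19791, -31183]]
... * rho(c^-1) = [[-2, -3], [3, 4]]  ->  [[22052, 26707], [-53967, -65359]]
... * rho(c^-1) = [[-2, -3], [3, 4]]  ->  [[36017, 40672], [-88143, -99535]]
... * rho(a) = [[1, 4], [0, 1]]  ->  [[36017, 184740], [-88143, -452107]]
... * rho(b^-1) = [[-2, -1], [7, 3]]  ->  [[1221146, 518203], [-2988463, -1268178]]
... * rho(b^-1) = [[-2, -1], [7, 3]]  ->  [[1185129, 333463], [-2900320, -816071]]
... * rho(a) = [[1, 4], [0, 1]]  ->  [[1185129, 5073979], [-2900320, -12417351]]
tr = 1185129 + -12417351 = -11232222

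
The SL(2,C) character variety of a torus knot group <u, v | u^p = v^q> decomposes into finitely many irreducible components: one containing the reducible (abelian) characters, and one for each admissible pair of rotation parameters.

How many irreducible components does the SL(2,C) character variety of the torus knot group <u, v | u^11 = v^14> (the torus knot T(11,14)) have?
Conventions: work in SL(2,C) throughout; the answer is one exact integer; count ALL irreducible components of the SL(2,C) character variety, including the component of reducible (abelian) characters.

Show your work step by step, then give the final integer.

In the torus knot group T(11,14), u^11 = v^14 is central, so an irreducible representation sends it to +I or -I (Schur).
So on each irreducible component the traces are pinned: tr(u) = 2*cos(pi*alpha/11) with 1 <= alpha <= 10, tr(v) = 2*cos(pi*beta/14) with 1 <= beta <= 13.
Consistency of u^11 = (-1)^alpha I with v^14 = (-1)^beta I forces alpha = beta (mod 2).
count pairs: odd alpha (5 choices) x odd beta (7), plus even alpha (5) x even beta (6): 5*7 + 5*6 = 65.
That is 65 components of irreducible characters, and with the reducible (abelian) component the total is 66.

66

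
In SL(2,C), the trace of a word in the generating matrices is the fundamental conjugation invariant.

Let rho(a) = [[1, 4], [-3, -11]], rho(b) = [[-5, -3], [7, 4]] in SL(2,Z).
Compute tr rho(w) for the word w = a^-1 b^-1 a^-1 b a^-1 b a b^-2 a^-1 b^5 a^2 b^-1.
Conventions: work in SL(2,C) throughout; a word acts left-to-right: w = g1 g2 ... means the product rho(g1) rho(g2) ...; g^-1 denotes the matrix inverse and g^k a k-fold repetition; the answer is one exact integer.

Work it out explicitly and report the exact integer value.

rho(a^-1) = [[-11, -4], [3, 1]]
... * rho(b^-1) = [[4, 3], [-7, -5]]  ->  [[-16, -13], [5, 4]]
... * rho(a^-1) = [[-11, -4], [3, 1]]  ->  [[137, 51], [-43, -16]]
... * rho(b) = [[-5, -3], [7, 4]]  ->  [[-328, -207], [103, 65]]
... * rho(a^-1) = [[-11, -4], [3, 1]]  ->  [[2987, 1105], [-938, -347]]
... * rho(b) = [[-5, -3], [7, 4]]  ->  [[-7200, -4541], [2261, 1426]]
... * rho(a) = [[1, 4], [-3, -11]]  ->  [[6423, 21151], [-2017, -6642]]
... * rho(b^-1) = [[4, 3], [-7, -5]]  ->  [[-122365, -86486], [38426, 27159]]
... * rho(b^-1) = [[4, 3], [-7, -5]]  ->  [[115942, 65335], [-36409, -20517]]
... * rho(a^-1) = [[-11, -4], [3, 1]]  ->  [[-1079357, -398433], [338948, 125119]]
... * rho(b) = [[-5, -3], [7, 4]]  ->  [[2607754, 1644339], [-818907, -516368]]
... * rho(b) = [[-5, -3], [7, 4]]  ->  [[-1528397, -1245906], [479959, 391249]]
... * rho(b) = [[-5, -3], [7, 4]]  ->  [[-1079357, -398433], [338948, 125119]]
... * rho(b) = [[-5, -3], [7, 4]]  ->  [[2607754, 1644339], [-818907, -516368]]
... * rho(b) = [[-5, -3], [7, 4]]  ->  [[-1528397, -1245906], [479959, 391249]]
... * rho(a) = [[1, 4], [-3, -11]]  ->  [[2209321, 7591378], [-693788, -2383903]]
... * rho(a) = [[1, 4], [-3, -11]]  ->  [[-20564813, -74667874], [6457921, 23447781]]
... * rho(b^-1) = [[4, 3], [-7, -5]]  ->  [[440415866, 311644931], [-138302783, -97865142]]
tr = 440415866 + -97865142 = 342550724

342550724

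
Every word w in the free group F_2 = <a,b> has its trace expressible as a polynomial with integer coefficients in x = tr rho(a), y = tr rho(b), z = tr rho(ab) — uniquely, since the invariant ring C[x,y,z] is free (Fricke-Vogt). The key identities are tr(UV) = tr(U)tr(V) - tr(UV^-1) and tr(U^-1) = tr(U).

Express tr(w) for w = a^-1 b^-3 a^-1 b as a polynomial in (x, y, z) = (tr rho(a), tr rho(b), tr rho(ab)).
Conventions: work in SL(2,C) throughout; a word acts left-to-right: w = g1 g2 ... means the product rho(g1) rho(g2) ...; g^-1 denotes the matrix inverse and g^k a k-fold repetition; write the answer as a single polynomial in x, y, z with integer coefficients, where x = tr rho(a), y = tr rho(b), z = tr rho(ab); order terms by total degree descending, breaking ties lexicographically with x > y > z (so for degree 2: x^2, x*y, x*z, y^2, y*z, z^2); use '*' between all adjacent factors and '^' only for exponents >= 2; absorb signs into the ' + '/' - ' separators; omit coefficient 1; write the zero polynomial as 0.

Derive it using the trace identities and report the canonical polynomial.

x*y^3*z - x^2*y^2 - y^4 - y^2*z^2 + 4*y^2 + z^2 - 2

trace(a^-1) = trace(a) = x
trace(b a b) = trace(b)*trace(a b) - trace(a)   [square of b] = y*z - x
trace(b a b a) = trace(a b)*trace(a b) - trace(1)   [split at a repeated a] = z^2 - 2
trace(a b a^-1 b) = trace(b a b)*trace(a) - trace(b a b a)   [inverse elimination on a] = x*y*z - x^2 - z^2 + 2
trace(b a^-1 b^-1 a) = trace(a b a^-1)*trace(b) - trace(a b a^-1 b)   [inverse elimination on b] = -x*y*z + x^2 + y^2 + z^2 - 2
trace(a^-1 b a^-1 b^-1) = trace(b a^-1 b^-1)*trace(a) - trace(b a^-1 b^-1 a)   [inverse elimination on a] = x*y*z - y^2 - z^2 + 2
trace(b a^-1) = trace(b)*trace(a) - trace(b a)   [inverse elimination on a] = x*y - z
trace(a^-1 b a^-1) = trace(b a^-1)*trace(a) - trace(b)   [inverse elimination on a] = x^2*y - x*z - y
trace(a^-1 b a^-1 b^-2) = trace(a^-1 b a^-1 b^-1)*trace(b) - trace(a^-1 b a^-1)   [inverse elimination on b] = x*y^2*z - x^2*y - y^3 - y*z^2 + x*z + 3*y
trace(a^-1 b^-3 a^-1 b) = trace(a^-1 b a^-1 b^-2)*trace(b) - trace(a^-1 b a^-1 b^-1)   [inverse elimination on b] = x*y^3*z - x^2*y^2 - y^4 - y^2*z^2 + 4*y^2 + z^2 - 2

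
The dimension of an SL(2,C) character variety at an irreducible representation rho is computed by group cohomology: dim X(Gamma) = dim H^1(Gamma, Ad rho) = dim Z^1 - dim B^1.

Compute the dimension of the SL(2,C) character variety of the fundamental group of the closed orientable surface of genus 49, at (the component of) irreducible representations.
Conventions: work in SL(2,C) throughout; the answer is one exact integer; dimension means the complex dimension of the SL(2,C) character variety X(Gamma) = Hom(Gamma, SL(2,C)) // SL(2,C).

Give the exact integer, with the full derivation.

288

pi_1 of the closed genus-49 surface has 98 generators bound by the single product-of-commutators relator.
Unconstrained cocycle data is one sl_2 vector per generator (294 dimensions), cut by the relator condition d_2(z) = 0.
At an irreducible rho, H^2 = coker(d_2) vanishes (Poincare duality: H^2 is dual to H^0 = invariants = 0), so d_2 is surjective onto sl_2 and dim Z^1 = 294 - 3 = 291.
As always at irreducible rho, dim B^1 = 3.
Hence dim X = 291 - 3 = 288.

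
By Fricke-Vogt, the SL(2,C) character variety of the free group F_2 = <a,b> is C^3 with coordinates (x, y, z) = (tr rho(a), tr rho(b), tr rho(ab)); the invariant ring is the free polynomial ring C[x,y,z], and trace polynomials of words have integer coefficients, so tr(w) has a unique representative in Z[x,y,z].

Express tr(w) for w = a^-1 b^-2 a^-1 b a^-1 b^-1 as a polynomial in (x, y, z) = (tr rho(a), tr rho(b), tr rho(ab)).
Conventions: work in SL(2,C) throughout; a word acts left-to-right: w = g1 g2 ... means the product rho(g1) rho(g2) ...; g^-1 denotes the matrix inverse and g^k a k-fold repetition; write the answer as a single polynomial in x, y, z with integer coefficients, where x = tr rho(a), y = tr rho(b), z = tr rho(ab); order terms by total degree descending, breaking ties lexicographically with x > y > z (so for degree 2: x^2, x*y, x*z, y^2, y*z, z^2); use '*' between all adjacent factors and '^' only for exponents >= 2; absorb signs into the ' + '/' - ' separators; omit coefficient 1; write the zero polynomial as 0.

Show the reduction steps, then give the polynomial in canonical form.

apply: tr(a^-1) = tr(a) = x
apply: tr(a^-1 b) = tr(b) * tr(a) - tr(b a) = x*y - z
tr(b^-1 a^-1) = tr(a^-1) * tr(b) - tr(a^-1 b) = z
use: tr(b a b) = tr(b) * tr(a b) - tr(a) = y*z - x
use: tr(b a b a) = tr(a b) * tr(a b) - tr(1) = z^2 - 2
tr(a^-1 b a b) = tr(b a b) * tr(a) - tr(b a b a) = x*y*z - x^2 - z^2 + 2
tr(b^-1 a^-1 b a) = tr(a^-1 b a) * tr(b) - tr(a^-1 b a b) = -x*y*z + x^2 + y^2 + z^2 - 2
apply: tr(b^-2 a^-1 b a) = tr(b^-1 a^-1 b a) * tr(b) - tr(b^-1 a^-1 b a b) = -x*y^2*z + x^2*y + y^3 + y*z^2 - 3*y
tr(b^-2 a^-1 b a^-1) = tr(b^-2 a^-1 b) * tr(a) - tr(b^-2 a^-1 b a) = x*y^2*z - x^2*y - y^3 - y*z^2 + x*z + 3*y
tr(b^-1 a^-1 b a^-1) = tr(b a^-1 b^-1) * tr(a) - tr(b a^-1 b^-1 a) = x*y*z - y^2 - z^2 + 2
apply: tr(b^-2 a^-1 b a^-1 b^-1) = tr(b^-2 a^-1 b a^-1) * tr(b) - tr(b^-2 a^-1 b a^-1 b) = x*y^3*z - x^2*y^2 - y^4 - y^2*z^2 + 4*y^2 + z^2 - 2
tr(b^2) = tr(b) * tr(b) - tr(1) = y^2 - 2
apply: tr(b a^-1 b) = tr(b^2) * tr(a) - tr(b^2 a) = x*y^2 - y*z - x
use: tr(b^2 a b) = tr(b) * tr(b a b) - tr(b a) = y^2*z - x*y - z
use: tr(a b a) = tr(a) * tr(b a) - tr(b) = x*z - y
tr(b^2 a b a) = tr(b) * tr(a b a b) - tr(a b a) = y*z^2 - x*z - y
tr(b a b a^-1 b) = tr(b^2 a b) * tr(a) - tr(b^2 a b a) = x*y^2*z - x^2*y - y*z^2 + y
tr(b a b a b a) = tr(b a) * tr(b a b a) - tr(b^-1 a^-1) = z^3 - 3*z
tr(b a b a^-1 b a) = tr(b a b a b) * tr(a) - tr(b a b a b a) = x*y*z^2 - x^2*z - z^3 - x*y + 3*z
apply: tr(a^-1 b a^-1 b a b) = tr(b a b a^-1 b) * tr(a) - tr(b a b a^-1 b a) = x^2*y^2*z - x^3*y - 2*x*y*z^2 + x^2*z + z^3 + 2*x*y - 3*z
tr(a b^-1 a^-1 b a^-1 b) = tr(a^-1 b a^-1 b a) * tr(b) - tr(a^-1 b a^-1 b a b) = -x^2*y^2*z + x^3*y + x*y^3 + 2*x*y*z^2 - x^2*z - y^2*z - z^3 - 3*x*y + 3*z
use: tr(a^-1 b a^-1 b^-1 a b^-1) = tr(a b^-1 a^-1 b a^-1) * tr(b) - tr(a b^-1 a^-1 b a^-1 b) = x^2*y^2*z - x^3*y - x*y^3 - 2*x*y*z^2 + x^2*z + y^2*z + z^3 + 4*x*y - 3*z
use: tr(b^-2 a^-1 b a^-1 b^-1 a) = tr(a^-1 b a^-1 b^-1 a b^-1) * tr(b) - tr(a^-1 b a^-1 b^-1 a) = x^2*y^3*z - x^3*y^2 - x*y^4 - 2*x*y^2*z^2 + x^2*y*z + y^3*z + y*z^3 + 4*x*y^2 - 3*y*z - x
tr(a^-1 b^-2 a^-1 b a^-1 b^-1) = tr(b^-2 a^-1 b a^-1 b^-1) * tr(a) - tr(b^-2 a^-1 b a^-1 b^-1 a) = x*y^2*z^2 - x^2*y*z - y^3*z - y*z^3 + x*z^2 + 3*y*z - x

x*y^2*z^2 - x^2*y*z - y^3*z - y*z^3 + x*z^2 + 3*y*z - x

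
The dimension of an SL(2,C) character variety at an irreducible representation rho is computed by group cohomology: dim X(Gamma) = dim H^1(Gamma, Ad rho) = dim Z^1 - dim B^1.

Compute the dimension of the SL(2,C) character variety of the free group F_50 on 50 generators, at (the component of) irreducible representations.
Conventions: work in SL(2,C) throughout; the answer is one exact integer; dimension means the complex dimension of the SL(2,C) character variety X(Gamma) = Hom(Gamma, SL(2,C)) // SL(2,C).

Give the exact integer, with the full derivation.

Here Gamma is free of rank 50 — no relator constrains a cocycle.
Z^1(Gamma, Ad rho) = (sl_2)^50: a cocycle is a free choice of one sl_2 vector per generator, so dim Z^1 = 3*50 = 150.
At an irreducible rho the centralizer of the image in sl_2 is 0, so the coboundary map sl_2 -> Z^1 is injective: dim B^1 = 3.
Therefore dim X = 150 - 3 = 147.

147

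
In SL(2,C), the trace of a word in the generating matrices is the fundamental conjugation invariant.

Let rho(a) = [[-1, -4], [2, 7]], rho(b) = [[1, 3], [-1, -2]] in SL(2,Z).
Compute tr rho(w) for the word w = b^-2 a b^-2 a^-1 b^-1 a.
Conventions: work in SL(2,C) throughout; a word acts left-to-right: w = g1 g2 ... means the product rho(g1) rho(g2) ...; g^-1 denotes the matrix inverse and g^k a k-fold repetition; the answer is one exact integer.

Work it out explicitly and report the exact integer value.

-145

rho(b^-1) = [[-2, -3], [1, 1]]
... * rho(b^-1) = [[-2, -3], [1, 1]]  ->  [[1, 3], [-1, -2]]
... * rho(a) = [[-1, -4], [2, 7]]  ->  [[5, 17], [-3, -10]]
... * rho(b^-1) = [[-2, -3], [1, 1]]  ->  [[7, 2], [-4, -1]]
... * rho(b^-1) = [[-2, -3], [1, 1]]  ->  [[-12, -19], [7, 11]]
... * rho(a^-1) = [[7, 4], [-2, -1]]  ->  [[-46, -29], [27, 17]]
... * rho(b^-1) = [[-2, -3], [1, 1]]  ->  [[63, 109], [-37, -64]]
... * rho(a) = [[-1, -4], [2, 7]]  ->  [[155, 511], [-91, -300]]
tr = 155 + -300 = -145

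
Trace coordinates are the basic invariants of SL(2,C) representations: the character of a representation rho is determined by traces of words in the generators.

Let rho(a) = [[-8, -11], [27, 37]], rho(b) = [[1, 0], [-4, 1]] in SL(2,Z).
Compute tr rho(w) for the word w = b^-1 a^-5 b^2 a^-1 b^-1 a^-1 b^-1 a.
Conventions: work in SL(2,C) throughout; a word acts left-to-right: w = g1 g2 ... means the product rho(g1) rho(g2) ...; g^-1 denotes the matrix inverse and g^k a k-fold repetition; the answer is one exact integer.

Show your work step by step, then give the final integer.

5871849927874

rho(b^-1) = [[1, 0], [4, 1]]
... * rho(a^-1) = [[37, 11], [-27, -8]]  ->  [[37, 11], [121, 36]]
... * rho(a^-1) = [[37, 11], [-27, -8]]  ->  [[1072, 319], [3505, 1043]]
... * rho(a^-1) = [[37, 11], [-27, -8]]  ->  [[31051, 9240], [101524, 30211]]
... * rho(a^-1) = [[37, 11], [-27, -8]]  ->  [[899407, 267641], [2940691, 875076]]
... * rho(a^-1) = [[37, 11], [-27, -8]]  ->  [[26051752, 7752349], [85178515, 25346993]]
... * rho(b) = [[1, 0], [-4, 1]]  ->  [[-4957644, 7752349], [-16209457, 25346993]]
... * rho(b) = [[1, 0], [-4, 1]]  ->  [[-35967040, 7752349], [-117597429, 25346993]]
... * rho(a^-1) = [[37, 11], [-27, -8]]  ->  [[-1540093903, -457656232], [-5035473684, -1496347663]]
... * rho(b^-1) = [[1, 0], [4, 1]]  ->  [[-3370718831, -457656232], [-11020864336, -1496347663]]
... * rho(a^-1) = [[37, 11], [-27, -8]]  ->  [[-112359878483, -33416657285], [-367370593531, -109258726392]]
... * rho(b^-1) = [[1, 0], [4, 1]]  ->  [[-246026507623, -33416657285], [-804405499099, -109258726392]]
... * rho(a) = [[-8, -11], [27, 37]]  ->  [[1065962314289, 1469875264308], [3485258380208, 4805887613585]]
tr = 1065962314289 + 4805887613585 = 5871849927874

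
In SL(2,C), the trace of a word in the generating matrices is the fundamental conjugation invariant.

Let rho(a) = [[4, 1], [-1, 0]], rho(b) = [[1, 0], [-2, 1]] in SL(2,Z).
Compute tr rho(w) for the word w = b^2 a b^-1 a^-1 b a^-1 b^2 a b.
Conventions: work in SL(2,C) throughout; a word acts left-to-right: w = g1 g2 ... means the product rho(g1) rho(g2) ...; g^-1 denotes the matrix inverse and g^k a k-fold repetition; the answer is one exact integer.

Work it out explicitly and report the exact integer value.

-110

rho(b) = [[1, 0], [-2, 1]]
... * rho(b) = [[1, 0], [-2, 1]]  ->  [[1, 0], [-4, 1]]
... * rho(a) = [[4, 1], [-1, 0]]  ->  [[4, 1], [-17, -4]]
... * rho(b^-1) = [[1, 0], [2, 1]]  ->  [[6, 1], [-25, -4]]
... * rho(a^-1) = [[0, -1], [1, 4]]  ->  [[1, -2], [-4, 9]]
... * rho(b) = [[1, 0], [-2, 1]]  ->  [[5, -2], [-22, 9]]
... * rho(a^-1) = [[0, -1], [1, 4]]  ->  [[-2, -13], [9, 58]]
... * rho(b) = [[1, 0], [-2, 1]]  ->  [[24, -13], [-107, 58]]
... * rho(b) = [[1, 0], [-2, 1]]  ->  [[50, -13], [-223, 58]]
... * rho(a) = [[4, 1], [-1, 0]]  ->  [[213, 50], [-950, -223]]
... * rho(b) = [[1, 0], [-2, 1]]  ->  [[113, 50], [-504, -223]]
tr = 113 + -223 = -110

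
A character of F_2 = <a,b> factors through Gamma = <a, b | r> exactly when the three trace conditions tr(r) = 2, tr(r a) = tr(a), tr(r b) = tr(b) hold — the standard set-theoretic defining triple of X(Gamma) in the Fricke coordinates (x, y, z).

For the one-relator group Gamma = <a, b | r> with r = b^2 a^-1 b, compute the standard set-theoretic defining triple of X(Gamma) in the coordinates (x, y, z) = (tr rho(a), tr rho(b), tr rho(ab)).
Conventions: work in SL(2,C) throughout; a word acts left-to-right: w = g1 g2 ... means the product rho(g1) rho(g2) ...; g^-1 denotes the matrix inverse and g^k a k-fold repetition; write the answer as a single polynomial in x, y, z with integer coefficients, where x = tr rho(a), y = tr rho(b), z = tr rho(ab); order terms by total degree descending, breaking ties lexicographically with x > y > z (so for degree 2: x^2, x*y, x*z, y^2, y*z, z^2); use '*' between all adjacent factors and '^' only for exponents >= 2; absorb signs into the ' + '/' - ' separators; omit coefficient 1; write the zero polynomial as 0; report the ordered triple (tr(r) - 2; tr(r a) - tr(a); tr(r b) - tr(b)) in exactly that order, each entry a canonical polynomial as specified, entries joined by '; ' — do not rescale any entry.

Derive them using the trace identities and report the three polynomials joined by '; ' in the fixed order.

next, trace(b^2) = trace(b)*trace(b) - trace(1) = y^2 - 2
next, trace(b^3) = trace(b)*trace(b^2) - trace(b) = y^3 - 3*y
and trace(b a b) = trace(b)*trace(a b) - trace(a) = y*z - x
trace(b^3 a) = trace(b)*trace(b a b) - trace(b a) = y^2*z - x*y - z
trace(b^2 a^-1 b) = trace(b^3)*trace(a) - trace(b^3 a) = x*y^3 - y^2*z - 2*x*y + z
trace(a b a b) = trace(b a)*trace(b a) - trace(1) = z^2 - 2
next, trace(a b a) = trace(a)*trace(b a) - trace(b) = x*z - y
trace(b a b^2 a) = trace(b)*trace(a b a b) - trace(a b a) = y*z^2 - x*z - y
and trace(b^2 a^-1 b a) = trace(b a b^2)*trace(a) - trace(b a b^2 a) = x*y^2*z - x^2*y - y*z^2 + y
trace(b^4) = trace(b)*trace(b^3) - trace(b^2) = y^4 - 4*y^2 + 2
and trace(b^4 a) = trace(b)*trace(b^2 a b) - trace(b^2 a) = y^3*z - x*y^2 - 2*y*z + x
and trace(b^2 a^-1 b^2) = trace(b^4)*trace(a) - trace(b^4 a) = x*y^4 - y^3*z - 3*x*y^2 + 2*y*z + x
assemble the triple (trace(r) - 2; trace(r a) - x; trace(r b) - y)

x*y^3 - y^2*z - 2*x*y + z - 2; x*y^2*z - x^2*y - y*z^2 - x + y; x*y^4 - y^3*z - 3*x*y^2 + 2*y*z + x - y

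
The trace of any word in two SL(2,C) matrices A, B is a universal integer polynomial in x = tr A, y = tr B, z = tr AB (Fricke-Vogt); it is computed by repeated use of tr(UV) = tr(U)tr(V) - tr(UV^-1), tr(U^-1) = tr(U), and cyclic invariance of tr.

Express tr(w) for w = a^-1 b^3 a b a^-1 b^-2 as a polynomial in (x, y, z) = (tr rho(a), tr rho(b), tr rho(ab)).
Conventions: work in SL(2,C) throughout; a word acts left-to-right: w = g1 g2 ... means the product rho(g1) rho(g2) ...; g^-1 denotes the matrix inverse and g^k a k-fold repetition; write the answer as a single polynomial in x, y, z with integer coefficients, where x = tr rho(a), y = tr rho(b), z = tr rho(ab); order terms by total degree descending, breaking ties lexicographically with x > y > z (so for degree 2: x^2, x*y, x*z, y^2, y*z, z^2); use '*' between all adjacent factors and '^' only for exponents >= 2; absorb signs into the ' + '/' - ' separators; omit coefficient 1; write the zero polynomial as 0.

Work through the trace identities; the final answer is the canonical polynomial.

trace(b^2) = trace(b)*trace(b) - trace(1)  (reduce the b square) = y^2 - 2
apply: trace(b^3) = trace(b)*trace(b^2) - trace(b)  (reduce the b square) = y^3 - 3*y
trace(a b a b) = trace(b a)*trace(b a) - trace(1)  (split on b) = z^2 - 2
use: trace(a b a) = trace(a)*trace(b a) - trace(b)  (reduce the a square) = x*z - y
apply: trace(b^2 a b a) = trace(b)*trace(a b a b) - trace(a b a)  (reduce the b square) = y*z^2 - x*z - y
trace(b a b) = trace(b)*trace(a b) - trace(a)  (reduce the b square) = y*z - x
trace(a b a^2 b) = trace(a)*trace(b a b a) - trace(b a b)  (reduce the a square) = x*z^2 - y*z - x
trace(a b a^2) = trace(a)*trace(b a^2) - trace(b a)  (reduce the a square) = x^2*z - x*y - z
use: trace(b a b a^2 b) = trace(b)*trace(a b a^2 b) - trace(a b a^2)  (reduce the b square) = x*y*z^2 - x^2*z - y^2*z + z
apply: trace(a b^3 a b a) = trace(b)*trace(b a b a^2 b) - trace(b a b a^2)  (reduce the b square) = x*y^2*z^2 - x^2*y*z - y^3*z - x*z^2 + 2*y*z + x
trace(a b a b a b) = trace(a b)*trace(a b a b) - trace(a^-1 b^-1)  (split on a) = z^3 - 3*z
use: trace(b a b a b a b) = trace(b)*trace(a b a b a b) - trace(a b a b a)  (reduce the b square) = y*z^3 - x*z^2 - 2*y*z + x
trace(a b^3 a b a b) = trace(b)*trace(b a b a b a b) - trace(b a b a b a)  (reduce the b square) = y^2*z^3 - x*y*z^2 - 2*y^2*z - z^3 + x*y + 3*z
apply: trace(b^3 a b a b^-1 a) = trace(a b^3 a b a)*trace(b) - trace(a b^3 a b a b)  (eliminate b^-1) = x*y^3*z^2 - x^2*y^2*z - y^4*z - y^2*z^3 + 4*y^2*z + z^3 - 3*z
use: trace(b^-1 a^-1 b^3 a b a) = trace(b^3 a b a b^-1)*trace(a) - trace(b^3 a b a b^-1 a)  (eliminate a^-1) = -x*y^3*z^2 + x^2*y^2*z + y^4*z + y^2*z^3 + x*y*z^2 - x^2*z - 4*y^2*z - z^3 - x*y + 3*z
trace(b^-1 a^-1 b^3 a b a^-1) = trace(b^-1 a^-1 b^3 a b)*trace(a) - trace(b^-1 a^-1 b^3 a b a)  (eliminate a^-1) = x*y^3*z^2 - x^2*y^2*z - y^4*z - y^2*z^3 + x*y^3 - x*y*z^2 + x^2*z + 4*y^2*z + z^3 - 2*x*y - 3*z
trace(b a b^2) = trace(b)*trace(a b^2) - trace(a b)  (reduce the b square) = y^2*z - x*y - z
apply: trace(b^3 a b) = trace(b)*trace(b a b^2) - trace(b a b)  (reduce the b square) = y^3*z - x*y^2 - 2*y*z + x
apply: trace(b^3 a b a) = trace(b)*trace(a b a b^2) - trace(a b a b)  (reduce the b square) = y^2*z^2 - x*y*z - y^2 - z^2 + 2
apply: trace(a^-1 b^3 a b) = trace(b^3 a b)*trace(a) - trace(b^3 a b a)  (eliminate a^-1) = x*y^3*z - x^2*y^2 - y^2*z^2 - x*y*z + x^2 + y^2 + z^2 - 2
trace(a^-1 b^3 a b a^-1) = trace(a^-1 b^3 a b)*trace(a) - trace(a^-1 b^3 a b a)  (eliminate a^-1) = x^2*y^3*z - x^3*y^2 - x*y^2*z^2 - x^2*y*z - y^3*z + x^3 + 2*x*y^2 + x*z^2 + 2*y*z - 3*x
trace(a^-1 b^3 a b a^-1 b^-2) = trace(b^-1 a^-1 b^3 a b a^-1)*trace(b) - trace(b^-1 a^-1 b^3 a b a^-1 b)  (eliminate b^-1) = x*y^4*z^2 - 2*x^2*y^3*z - y^5*z - y^3*z^3 + x^3*y^2 + x*y^4 + 2*x^2*y*z + 5*y^3*z + y*z^3 - x^3 - 4*x*y^2 - x*z^2 - 5*y*z + 3*x

x*y^4*z^2 - 2*x^2*y^3*z - y^5*z - y^3*z^3 + x^3*y^2 + x*y^4 + 2*x^2*y*z + 5*y^3*z + y*z^3 - x^3 - 4*x*y^2 - x*z^2 - 5*y*z + 3*x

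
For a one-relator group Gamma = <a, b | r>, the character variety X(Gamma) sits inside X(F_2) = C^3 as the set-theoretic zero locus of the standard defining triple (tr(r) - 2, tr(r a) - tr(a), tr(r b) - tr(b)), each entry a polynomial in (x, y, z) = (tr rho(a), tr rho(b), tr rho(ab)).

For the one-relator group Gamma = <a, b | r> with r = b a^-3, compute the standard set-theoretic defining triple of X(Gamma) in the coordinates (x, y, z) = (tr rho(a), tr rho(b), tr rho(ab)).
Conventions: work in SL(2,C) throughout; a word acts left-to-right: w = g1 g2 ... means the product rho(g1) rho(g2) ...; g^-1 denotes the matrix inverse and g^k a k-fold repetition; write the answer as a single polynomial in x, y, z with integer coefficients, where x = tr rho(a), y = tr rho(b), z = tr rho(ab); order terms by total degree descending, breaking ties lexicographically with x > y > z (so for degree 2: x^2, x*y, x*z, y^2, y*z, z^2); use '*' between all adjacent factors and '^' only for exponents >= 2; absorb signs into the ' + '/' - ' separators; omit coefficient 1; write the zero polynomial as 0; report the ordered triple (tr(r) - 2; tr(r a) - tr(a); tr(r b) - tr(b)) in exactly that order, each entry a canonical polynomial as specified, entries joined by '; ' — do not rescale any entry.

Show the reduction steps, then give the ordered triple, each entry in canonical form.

x^3*y - x^2*z - 2*x*y + z - 2; x^2*y - x*z - x - y; x^3*y^2 - x^2*y*z - x^3 - 2*x*y^2 + y*z + 3*x - y

tr(a^-1 b) = tr(b)*tr(a) - tr(b a)  (eliminate a^-1) = x*y - z
tr(a^-2 b) = tr(a^-1 b)*tr(a) - tr(a^-1 b a)  (eliminate a^-1) = x^2*y - x*z - y
use: tr(b a^-3) = tr(a^-2 b)*tr(a) - tr(a^-2 b a)  (eliminate a^-1) = x^3*y - x^2*z - 2*x*y + z
tr(b^2) = tr(b)*tr(b) - tr(1)   [square of b] = y^2 - 2
tr(b^2 a) = tr(b)*tr(a b) - tr(a)   [square of b] = y*z - x
use: tr(b^2 a^-1) = tr(b^2)*tr(a) - tr(b^2 a)   [inverse elimination on a] = x*y^2 - y*z - x
use: tr(b^2 a^-2) = tr(b^2 a^-1)*tr(a) - tr(b^2)   [inverse elimination on a] = x^2*y^2 - x*y*z - x^2 - y^2 + 2
apply: tr(b a^-3 b) = tr(b^2 a^-2)*tr(a) - tr(b^2 a^-1)   [inverse elimination on a] = x^3*y^2 - x^2*y*z - x^3 - 2*x*y^2 + y*z + 3*x
assemble the triple (tr(r) - 2; tr(r a) - x; tr(r b) - y)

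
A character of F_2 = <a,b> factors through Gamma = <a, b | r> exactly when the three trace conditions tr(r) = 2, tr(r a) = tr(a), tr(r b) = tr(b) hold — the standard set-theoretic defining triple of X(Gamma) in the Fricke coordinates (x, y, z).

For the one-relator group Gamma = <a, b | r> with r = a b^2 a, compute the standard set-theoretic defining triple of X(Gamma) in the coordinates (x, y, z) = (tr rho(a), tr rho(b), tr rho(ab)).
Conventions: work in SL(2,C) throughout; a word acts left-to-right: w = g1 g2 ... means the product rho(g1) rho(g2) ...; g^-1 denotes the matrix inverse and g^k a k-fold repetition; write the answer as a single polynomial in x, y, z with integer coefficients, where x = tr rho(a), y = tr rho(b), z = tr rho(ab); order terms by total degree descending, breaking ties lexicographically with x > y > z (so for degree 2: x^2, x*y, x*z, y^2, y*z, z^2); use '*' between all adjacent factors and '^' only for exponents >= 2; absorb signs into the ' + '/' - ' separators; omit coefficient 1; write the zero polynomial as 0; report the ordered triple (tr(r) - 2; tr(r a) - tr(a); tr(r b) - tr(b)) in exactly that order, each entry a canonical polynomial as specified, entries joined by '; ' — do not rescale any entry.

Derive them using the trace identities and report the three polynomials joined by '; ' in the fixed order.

tr(a^2 b) = tr(a) * tr(b a) - tr(b) = x*z - y
tr(a^2) = tr(a) * tr(a) - tr(1) = x^2 - 2
tr(a b^2 a) = tr(b) * tr(a^2 b) - tr(a^2) = x*y*z - x^2 - y^2 + 2
tr(b^2 a) = tr(b) * tr(a b) - tr(a)   [square of b] = y*z - x
tr(a b^2 a^2) = tr(a) * tr(b^2 a^2) - tr(b^2 a)   [square of a] = x^2*y*z - x^3 - x*y^2 - y*z + 3*x
tr(a b a b) = tr(a b) * tr(a b) - tr(1) = z^2 - 2
tr(a b^2 a b) = tr(b) * tr(a b a b) - tr(a b a) = y*z^2 - x*z - y
assemble the triple (tr(r) - 2; tr(r a) - x; tr(r b) - y)

x*y*z - x^2 - y^2; x^2*y*z - x^3 - x*y^2 - y*z + 2*x; y*z^2 - x*z - 2*y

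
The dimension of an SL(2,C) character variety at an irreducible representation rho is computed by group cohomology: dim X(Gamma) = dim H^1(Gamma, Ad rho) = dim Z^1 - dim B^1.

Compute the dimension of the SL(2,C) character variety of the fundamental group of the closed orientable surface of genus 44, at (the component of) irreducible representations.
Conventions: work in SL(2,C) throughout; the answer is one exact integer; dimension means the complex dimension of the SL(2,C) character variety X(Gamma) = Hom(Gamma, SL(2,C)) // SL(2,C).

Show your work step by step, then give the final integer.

258

Gamma = pi_1(Sigma_44) = < a_1, b_1, ..., a_44, b_44 | prod [a_i, b_i] > has 2g = 88 generators and 1 relator.
Before the relator condition, cocycle space has dim 3*88 = 264.
H^2 = coker(d_2) is dual to H^0 = 0 at irreducible rho (Poincare duality), so d_2 is onto: dim Z^1 = 261.
As always at irreducible rho, dim B^1 = 3.
dim H^1 = 261 - 3 = 258 = dim X.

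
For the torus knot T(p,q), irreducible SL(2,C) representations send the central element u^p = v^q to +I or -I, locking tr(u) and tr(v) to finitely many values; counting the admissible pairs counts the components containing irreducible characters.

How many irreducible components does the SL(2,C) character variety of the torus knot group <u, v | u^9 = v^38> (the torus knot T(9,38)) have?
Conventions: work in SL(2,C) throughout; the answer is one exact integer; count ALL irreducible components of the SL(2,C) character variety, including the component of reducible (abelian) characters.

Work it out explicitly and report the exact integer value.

For T(9,38): irreducibility forces the central element u^9 = v^38 to one of +I, -I.
On an irreducible component, tr(u) is locked at 2*cos(pi*alpha/9) for some alpha in 1..8, and tr(v) at 2*cos(pi*beta/38) for some beta in 1..37.
The two central values (-1)^alpha I and (-1)^beta I must be the same matrix, so alpha and beta share a parity.
Enumerate parity-matched pairs: 4*19 odd-odd plus 4*18 even-even gives 148.
Total: 148 irreducible-character components + 1 reducible (abelian) component = 149.

149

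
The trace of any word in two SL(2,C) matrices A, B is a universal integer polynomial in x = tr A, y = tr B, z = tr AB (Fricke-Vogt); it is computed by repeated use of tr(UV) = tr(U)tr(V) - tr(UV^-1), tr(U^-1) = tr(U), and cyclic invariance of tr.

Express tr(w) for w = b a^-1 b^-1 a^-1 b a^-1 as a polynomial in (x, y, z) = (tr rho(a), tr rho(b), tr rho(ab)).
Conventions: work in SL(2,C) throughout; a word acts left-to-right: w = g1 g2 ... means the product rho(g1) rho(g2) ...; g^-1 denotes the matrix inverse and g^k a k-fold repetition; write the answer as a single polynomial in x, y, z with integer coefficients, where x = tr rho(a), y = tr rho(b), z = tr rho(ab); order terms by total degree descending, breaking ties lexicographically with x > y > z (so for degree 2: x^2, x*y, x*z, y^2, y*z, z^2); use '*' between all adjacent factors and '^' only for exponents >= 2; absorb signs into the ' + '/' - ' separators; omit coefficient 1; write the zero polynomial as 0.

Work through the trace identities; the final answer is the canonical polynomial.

x^2*y^2*z - x*y^3 - 2*x*y*z^2 + y^2*z + z^3 + 2*x*y - 3*z

use: tr(b a^-1) = tr(b) * tr(a) - tr(b a) = x*y - z
tr(a^-1 b a^-1) = tr(b a^-1) * tr(a) - tr(b) = x^2*y - x*z - y
tr(b^2) = tr(b) * tr(b) - tr(1) = y^2 - 2
tr(b^2 a) = tr(b) * tr(a b) - tr(a) = y*z - x
apply: tr(b a^-1 b) = tr(b^2) * tr(a) - tr(b^2 a) = x*y^2 - y*z - x
apply: tr(b^2 a b) = tr(b) * tr(a b^2) - tr(a b) = y^2*z - x*y - z
tr(a b a b) = tr(a b) * tr(a b) - tr(1)   [split at repeated a] = z^2 - 2
tr(a b a) = tr(a) * tr(b a) - tr(b) = x*z - y
tr(b^2 a b a) = tr(b) * tr(a b a b) - tr(a b a) = y*z^2 - x*z - y
tr(b a b a^-1 b) = tr(b^2 a b) * tr(a) - tr(b^2 a b a) = x*y^2*z - x^2*y - y*z^2 + y
apply: tr(b a b a b a) = tr(a b a b) * tr(a b) - tr(b a)   [split at repeated a] = z^3 - 3*z
use: tr(b a b a^-1 b a) = tr(b a b a b) * tr(a) - tr(b a b a b a) = x*y*z^2 - x^2*z - z^3 - x*y + 3*z
tr(a^-1 b a^-1 b a b) = tr(b a b a^-1 b) * tr(a) - tr(b a b a^-1 b a) = x^2*y^2*z - x^3*y - 2*x*y*z^2 + x^2*z + z^3 + 2*x*y - 3*z
tr(b^-1 a^-1 b a^-1 b a) = tr(a^-1 b a^-1 b a) * tr(b) - tr(a^-1 b a^-1 b a b) = -x^2*y^2*z + x^3*y + x*y^3 + 2*x*y*z^2 - x^2*z - y^2*z - z^3 - 3*x*y + 3*z
use: tr(b a^-1 b^-1 a^-1 b a^-1) = tr(b^-1 a^-1 b a^-1 b) * tr(a) - tr(b^-1 a^-1 b a^-1 b a) = x^2*y^2*z - x*y^3 - 2*x*y*z^2 + y^2*z + z^3 + 2*x*y - 3*z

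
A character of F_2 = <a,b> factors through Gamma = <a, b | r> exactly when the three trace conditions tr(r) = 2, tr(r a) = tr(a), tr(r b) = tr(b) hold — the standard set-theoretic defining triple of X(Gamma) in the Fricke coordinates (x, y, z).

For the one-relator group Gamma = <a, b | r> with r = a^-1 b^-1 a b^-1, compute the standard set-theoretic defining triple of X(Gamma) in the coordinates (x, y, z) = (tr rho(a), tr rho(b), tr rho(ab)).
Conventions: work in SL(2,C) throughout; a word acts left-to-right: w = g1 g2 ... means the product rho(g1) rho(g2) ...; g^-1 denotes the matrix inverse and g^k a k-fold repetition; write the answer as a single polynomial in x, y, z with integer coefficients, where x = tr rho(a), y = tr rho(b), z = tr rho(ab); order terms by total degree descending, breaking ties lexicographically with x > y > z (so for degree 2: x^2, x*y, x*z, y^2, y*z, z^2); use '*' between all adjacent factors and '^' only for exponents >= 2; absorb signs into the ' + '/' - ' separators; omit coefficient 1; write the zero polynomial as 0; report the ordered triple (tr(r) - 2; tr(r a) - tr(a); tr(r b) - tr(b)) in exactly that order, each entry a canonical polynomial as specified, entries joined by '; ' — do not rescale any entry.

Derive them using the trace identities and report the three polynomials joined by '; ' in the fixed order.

tr(b^-1) = tr(b) = y
tr(b a b) = tr(b) * tr(a b) - tr(a) = y*z - x
tr(b a b a) = tr(b a) * tr(b a) - tr(1)   [split at repeated b] = z^2 - 2
reduce: tr(a b a^-1 b) = tr(b a b) * tr(a) - tr(b a b a) = x*y*z - x^2 - z^2 + 2
tr(a^-1 b^-1 a b) = tr(a b a^-1) * tr(b) - tr(a b a^-1 b) = -x*y*z + x^2 + y^2 + z^2 - 2
so tr(a^-1 b^-1 a b^-1) = tr(a^-1 b^-1 a) * tr(b) - tr(a^-1 b^-1 a b) = x*y*z - x^2 - z^2 + 2
tr(a b^-1) = tr(a) * tr(b) - tr(a b) = x*y - z
tr(b^-1 a b^-1) = tr(a b^-1) * tr(b) - tr(a) = x*y^2 - y*z - x
assemble the triple (tr(r) - 2; tr(r a) - x; tr(r b) - y)

x*y*z - x^2 - z^2; x*y^2 - y*z - 2*x; 0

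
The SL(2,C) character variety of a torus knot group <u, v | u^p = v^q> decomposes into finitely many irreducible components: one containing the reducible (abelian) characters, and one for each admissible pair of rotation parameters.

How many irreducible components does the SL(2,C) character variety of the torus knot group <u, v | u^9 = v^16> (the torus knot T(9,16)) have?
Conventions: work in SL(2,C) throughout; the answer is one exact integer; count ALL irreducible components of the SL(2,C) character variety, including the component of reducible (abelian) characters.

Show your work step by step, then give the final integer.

61

In the torus knot group T(9,16), u^9 = v^16 is central, so an irreducible representation sends it to +I or -I (Schur).
On an irreducible component, tr(u) is locked at 2*cos(pi*alpha/9) for some alpha in 1..8, and tr(v) at 2*cos(pi*beta/16) for some beta in 1..15.
u^9 = (-1)^alpha I and v^16 = (-1)^beta I must agree, so alpha and beta have equal parity.
Counting: 4 odd alphas x 8 odd betas + 4 even alphas x 7 even betas = 32 + 28 = 60.
Total: 60 irreducible-character components + 1 reducible (abelian) component = 61.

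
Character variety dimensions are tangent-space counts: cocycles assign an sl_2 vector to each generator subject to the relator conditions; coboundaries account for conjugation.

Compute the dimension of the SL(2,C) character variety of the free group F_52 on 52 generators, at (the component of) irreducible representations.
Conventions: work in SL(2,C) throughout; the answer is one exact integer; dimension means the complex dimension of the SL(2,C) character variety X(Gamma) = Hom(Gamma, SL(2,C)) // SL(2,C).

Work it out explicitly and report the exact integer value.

153

Here Gamma is free of rank 52 — no relator constrains a cocycle.
A cocycle picks one sl_2 vector per generator freely, giving dim Z^1 = 3*52 = 156.
Irreducibility makes the coboundary map sl_2 -> Z^1 injective (trivial centralizer), so dim B^1 = 3.
dim X = dim H^1 = dim Z^1 - dim B^1 = 156 - 3 = 153.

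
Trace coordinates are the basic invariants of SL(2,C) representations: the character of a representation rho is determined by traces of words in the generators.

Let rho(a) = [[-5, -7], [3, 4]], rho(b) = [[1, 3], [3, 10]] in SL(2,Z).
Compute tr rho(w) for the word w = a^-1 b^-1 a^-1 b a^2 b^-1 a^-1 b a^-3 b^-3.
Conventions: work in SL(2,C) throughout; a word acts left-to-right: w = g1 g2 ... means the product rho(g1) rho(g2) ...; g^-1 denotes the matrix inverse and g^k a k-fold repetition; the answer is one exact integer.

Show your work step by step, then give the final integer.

-5255029

rho(a^-1) = [[4, 7], [-3, -5]]
... * rho(b^-1) = [[10, -3], [-3, 1]]  ->  [[19, -5], [-15, 4]]
... * rho(a^-1) = [[4, 7], [-3, -5]]  ->  [[91, 158], [-72, -125]]
... * rho(b) = [[1, 3], [3, 10]]  ->  [[565, 1853], [-447, -1466]]
... * rho(a) = [[-5, -7], [3, 4]]  ->  [[2734, 3457], [-2163, -2735]]
... * rho(a) = [[-5, -7], [3, 4]]  ->  [[-3299, -5310], [2610, 4201]]
... * rho(b^-1) = [[10, -3], [-3, 1]]  ->  [[-17060, 4587], [13497, -3629]]
... * rho(a^-1) = [[4, 7], [-3, -5]]  ->  [[-82001, -142355], [64875, 112624]]
... * rho(b) = [[1, 3], [3, 10]]  ->  [[-509066, -1669553], [402747, 1320865]]
... * rho(a^-1) = [[4, 7], [-3, -5]]  ->  [[2972395, 4784303], [-2351607, -3785096]]
... * rho(a^-1) = [[4, 7], [-3, -5]]  ->  [[-2463329, -3114750], [1948860, 2464231]]
... * rho(a^-1) = [[4, 7], [-3, -5]]  ->  [[-509066, -1669553], [402747, 1320865]]
... * rho(b^-1) = [[10, -3], [-3, 1]]  ->  [[-82001, -142355], [64875, 112624]]
... * rho(b^-1) = [[10, -3], [-3, 1]]  ->  [[-392945, 103648], [310878, -82001]]
... * rho(b^-1) = [[10, -3], [-3, 1]]  ->  [[-4240394, 1282483], [3354783, -1014635]]
tr = -4240394 + -1014635 = -5255029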